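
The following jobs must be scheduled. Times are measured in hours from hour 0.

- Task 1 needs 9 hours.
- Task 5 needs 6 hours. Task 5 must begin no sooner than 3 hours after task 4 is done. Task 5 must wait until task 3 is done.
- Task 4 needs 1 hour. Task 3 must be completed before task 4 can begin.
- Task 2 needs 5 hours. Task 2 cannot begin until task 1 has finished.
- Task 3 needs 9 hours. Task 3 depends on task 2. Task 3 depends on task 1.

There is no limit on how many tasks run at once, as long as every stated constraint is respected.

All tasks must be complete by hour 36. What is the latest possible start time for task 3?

Nothing follows task 5; the deadline of hour 36 is its only limit. It must start by 36 − 6 = hour 30.
Task 4 feeds into task 5 (must start by hour 30, minus 3-hour gap → hour 27); so task 4 must finish by hour 27 and therefore start by hour 26.
Task 3 must finish in time for task 4 (must start by hour 26); task 5 (must start by hour 30). The tightest is hour 26, so task 3 must start by 26 − 9 = hour 17.

17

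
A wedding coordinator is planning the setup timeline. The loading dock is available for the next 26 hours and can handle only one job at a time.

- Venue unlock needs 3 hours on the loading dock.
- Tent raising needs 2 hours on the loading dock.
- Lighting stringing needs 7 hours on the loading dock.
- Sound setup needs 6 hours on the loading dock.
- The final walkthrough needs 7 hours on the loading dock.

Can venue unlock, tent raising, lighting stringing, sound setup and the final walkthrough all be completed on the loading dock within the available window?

Running back to back, the jobs need 3 + 2 + 7 + 6 + 7 = 25 hours on the loading dock.
Since 25 ≤ 26, they fit within the window.

Yes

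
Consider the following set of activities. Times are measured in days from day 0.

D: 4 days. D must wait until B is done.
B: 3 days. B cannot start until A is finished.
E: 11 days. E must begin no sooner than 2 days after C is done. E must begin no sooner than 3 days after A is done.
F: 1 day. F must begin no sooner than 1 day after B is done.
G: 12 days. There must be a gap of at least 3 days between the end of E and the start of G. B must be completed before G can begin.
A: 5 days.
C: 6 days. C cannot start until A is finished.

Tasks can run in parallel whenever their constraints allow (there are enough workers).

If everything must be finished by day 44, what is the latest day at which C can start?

10

To finish by day 44, G (duration 12) must start no later than day 32.
E feeds into G (must start by day 32, minus 3-day gap → day 29); so E must finish by day 29 and therefore start by day 18.
C must finish before E (must start by day 18, minus 2-day gap → day 16). With a 6-day duration, C must start by 16 − 6 = day 10.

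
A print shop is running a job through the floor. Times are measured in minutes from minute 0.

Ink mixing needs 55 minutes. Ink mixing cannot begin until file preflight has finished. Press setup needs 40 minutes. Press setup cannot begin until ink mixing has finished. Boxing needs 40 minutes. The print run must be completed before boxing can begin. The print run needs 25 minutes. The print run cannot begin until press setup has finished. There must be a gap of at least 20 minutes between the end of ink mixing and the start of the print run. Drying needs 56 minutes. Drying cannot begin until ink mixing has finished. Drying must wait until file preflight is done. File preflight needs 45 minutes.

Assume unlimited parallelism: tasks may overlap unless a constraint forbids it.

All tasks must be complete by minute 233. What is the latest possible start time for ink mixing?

To finish by minute 233, boxing (duration 40) must start no later than minute 193.
The print run feeds into boxing (must start by minute 193); so the print run must finish by minute 193 and therefore start by minute 168.
Press setup has to be done before the print run (must start by minute 168). That means finishing by minute 168, i.e. starting by 168 − 40 = minute 128.
To finish by minute 233, drying (duration 56) must start no later than minute 177.
Ink mixing feeds press setup (must start by minute 128); the print run (must start by minute 168, minus 20-minute gap → minute 148); drying (must start by minute 177). Taking the minimum, ink mixing must finish by minute 128 and start by 128 − 55 = minute 73.

73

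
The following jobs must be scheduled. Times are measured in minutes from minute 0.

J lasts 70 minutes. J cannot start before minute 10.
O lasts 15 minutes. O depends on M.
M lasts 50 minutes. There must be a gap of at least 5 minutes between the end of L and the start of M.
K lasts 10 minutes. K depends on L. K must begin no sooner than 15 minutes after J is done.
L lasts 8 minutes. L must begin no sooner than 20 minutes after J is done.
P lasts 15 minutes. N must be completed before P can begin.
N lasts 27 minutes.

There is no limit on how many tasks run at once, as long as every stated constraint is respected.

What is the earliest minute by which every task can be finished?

178

Nothing blocks N, so it runs from minute 0 to minute 27.
P waits on N (finishes minute 27), so it starts at minute 27 and finishes at 27 + 15 = minute 42.
J waits on its own release at minute 10, so it starts at minute 10 and finishes at 10 + 70 = minute 80.
After J (finishes minute 80, plus 20-minute gap → minute 100), L can start at minute 100 and finishes at minute 108.
M waits on L (finishes minute 108, plus 5-minute gap → minute 113), so it starts at minute 113 and finishes at 113 + 50 = minute 163.
O cannot begin until M (finishes minute 163). It runs from minute 163 to 163 + 15 = minute 178.
K needs all of L (finishes minute 108); J (finishes minute 80, plus 15-minute gap → minute 95). That puts its earliest start at minute 108; it finishes at 108 + 10 = minute 118.
All tasks are finished once the last one completes. Finish times: J at 80, K at 118, L at 108, M at 163, N at 27, O at 178, P at 42. The latest is minute 178.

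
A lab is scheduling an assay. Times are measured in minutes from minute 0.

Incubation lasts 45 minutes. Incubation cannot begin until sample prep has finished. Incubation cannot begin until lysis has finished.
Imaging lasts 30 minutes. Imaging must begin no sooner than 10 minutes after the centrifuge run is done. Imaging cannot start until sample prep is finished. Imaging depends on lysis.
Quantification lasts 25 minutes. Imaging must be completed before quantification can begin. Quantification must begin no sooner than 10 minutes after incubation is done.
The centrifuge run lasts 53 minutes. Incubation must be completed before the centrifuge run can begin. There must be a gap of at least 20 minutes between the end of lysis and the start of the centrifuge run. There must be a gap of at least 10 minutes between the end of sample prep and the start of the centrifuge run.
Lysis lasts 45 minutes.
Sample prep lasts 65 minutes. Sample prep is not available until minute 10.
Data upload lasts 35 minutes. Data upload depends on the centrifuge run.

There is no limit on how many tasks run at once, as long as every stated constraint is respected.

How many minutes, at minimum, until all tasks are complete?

238

Lysis can start immediately at minute 0; it finishes at minute 45.
Sample prep waits on its own release at minute 10, so it starts at minute 10 and finishes at 10 + 65 = minute 75.
Incubation needs all of sample prep (finishes minute 75); lysis (finishes minute 45). That puts its earliest start at minute 75; it finishes at 75 + 45 = minute 120.
The centrifuge run has to wait for incubation (finishes minute 120); lysis (finishes minute 45, plus 20-minute gap → minute 65); sample prep (finishes minute 75, plus 10-minute gap → minute 85). The latest of these is minute 120, so the centrifuge run runs minute 120 to 120 + 53 = minute 173.
Data upload cannot begin until the centrifuge run (finishes minute 173). It runs from minute 173 to 173 + 35 = minute 208.
Imaging cannot start until the centrifuge run (finishes minute 173, plus 10-minute gap → minute 183); sample prep (finishes minute 75); lysis (finishes minute 45). The controlling bound is minute 183, so imaging finishes at 183 + 30 = minute 213.
Quantification needs all of imaging (finishes minute 213); incubation (finishes minute 120, plus 10-minute gap → minute 130). That puts its earliest start at minute 213; it finishes at 213 + 25 = minute 238.
All tasks are finished once the last one completes. Finish times: Sample prep at 75, Lysis at 45, Incubation at 120, The centrifuge run at 173, Imaging at 213, Quantification at 238, Data upload at 208. The latest is minute 238.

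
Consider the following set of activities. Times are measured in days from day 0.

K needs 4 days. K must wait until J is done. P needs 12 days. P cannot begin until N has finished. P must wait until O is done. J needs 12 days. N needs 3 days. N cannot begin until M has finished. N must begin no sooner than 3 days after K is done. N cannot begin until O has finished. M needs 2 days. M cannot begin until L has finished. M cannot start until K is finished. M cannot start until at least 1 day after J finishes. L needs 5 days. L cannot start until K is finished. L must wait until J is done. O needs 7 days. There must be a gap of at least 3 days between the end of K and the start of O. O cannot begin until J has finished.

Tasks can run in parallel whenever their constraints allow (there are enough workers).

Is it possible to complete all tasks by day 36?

J has no prerequisites, so it starts at day 0 and finishes at day 12.
K waits on J (finishes day 12), so it starts at day 12 and finishes at 12 + 4 = day 16.
O cannot start until K (finishes day 16, plus 3-day gap → day 19); J (finishes day 12). The controlling bound is day 19, so O finishes at 19 + 7 = day 26.
L needs all of K (finishes day 16); J (finishes day 12). That puts its earliest start at day 16; it finishes at 16 + 5 = day 21.
M has to wait for L (finishes day 21); K (finishes day 16); J (finishes day 12, plus 1-day gap → day 13). The latest of these is day 21, so M runs day 21 to 21 + 2 = day 23.
N needs all of M (finishes day 23); K (finishes day 16, plus 3-day gap → day 19); O (finishes day 26). That puts its earliest start at day 26; it finishes at 26 + 3 = day 29.
P needs all of N (finishes day 29); O (finishes day 26). That puts its earliest start at day 29; it finishes at 29 + 12 = day 41.
The earliest everything can be done is day 41, which is after the deadline of 36, so it is not possible.

No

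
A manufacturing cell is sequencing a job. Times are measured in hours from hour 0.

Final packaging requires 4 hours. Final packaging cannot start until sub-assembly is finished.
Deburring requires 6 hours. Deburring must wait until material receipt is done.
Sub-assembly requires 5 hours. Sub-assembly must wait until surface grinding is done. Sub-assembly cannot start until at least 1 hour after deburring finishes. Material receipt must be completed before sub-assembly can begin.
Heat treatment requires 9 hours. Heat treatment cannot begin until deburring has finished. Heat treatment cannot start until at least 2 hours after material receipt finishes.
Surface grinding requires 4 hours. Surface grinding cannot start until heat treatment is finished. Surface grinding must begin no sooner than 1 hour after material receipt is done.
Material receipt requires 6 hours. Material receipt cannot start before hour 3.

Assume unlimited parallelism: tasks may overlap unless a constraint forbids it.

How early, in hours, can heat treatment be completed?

24

After its own release at hour 3, material receipt can start at hour 3 and finishes at hour 9.
Deburring cannot begin until material receipt (finishes hour 9). It runs from hour 9 to 9 + 6 = hour 15.
Heat treatment has to wait for deburring (finishes hour 15); material receipt (finishes hour 9, plus 2-hour gap → hour 11). The latest of these is hour 15, so heat treatment runs hour 15 to 15 + 9 = hour 24.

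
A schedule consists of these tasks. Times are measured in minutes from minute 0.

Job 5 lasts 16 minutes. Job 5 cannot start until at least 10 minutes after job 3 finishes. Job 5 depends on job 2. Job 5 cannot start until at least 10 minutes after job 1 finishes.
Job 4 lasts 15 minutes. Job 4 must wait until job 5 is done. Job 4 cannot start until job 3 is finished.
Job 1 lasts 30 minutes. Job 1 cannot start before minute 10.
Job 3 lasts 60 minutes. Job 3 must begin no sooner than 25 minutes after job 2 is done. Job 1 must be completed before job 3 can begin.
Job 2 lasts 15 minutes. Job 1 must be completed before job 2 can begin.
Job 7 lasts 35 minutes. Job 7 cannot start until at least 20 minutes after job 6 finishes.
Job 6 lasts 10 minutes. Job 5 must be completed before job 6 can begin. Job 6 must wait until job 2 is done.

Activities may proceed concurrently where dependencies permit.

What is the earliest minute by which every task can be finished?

Job 1 waits on its own release at minute 10, so it starts at minute 10 and finishes at 10 + 30 = minute 40.
After job 1 (finishes minute 40), job 2 can start at minute 40 and finishes at minute 55.
For job 3: job 2 (finishes minute 55, plus 25-minute gap → minute 80); job 1 (finishes minute 40). Taking the maximum gives a start of minute 80, and it finishes at 80 + 60 = minute 140.
For job 5: job 3 (finishes minute 140, plus 10-minute gap → minute 150); job 2 (finishes minute 55); job 1 (finishes minute 40, plus 10-minute gap → minute 50). Taking the maximum gives a start of minute 150, and it finishes at 150 + 16 = minute 166.
For job 6: job 5 (finishes minute 166); job 2 (finishes minute 55). Taking the maximum gives a start of minute 166, and it finishes at 166 + 10 = minute 176.
Job 7 cannot begin until job 6 (finishes minute 176, plus 20-minute gap → minute 196). It runs from minute 196 to 196 + 35 = minute 231.
Job 4 has to wait for job 5 (finishes minute 166); job 3 (finishes minute 140). The latest of these is minute 166, so job 4 runs minute 166 to 166 + 15 = minute 181.
All tasks are finished once the last one completes. Finish times: Job 1 at 40, Job 2 at 55, Job 3 at 140, Job 4 at 181, Job 5 at 166, Job 6 at 176, Job 7 at 231. The latest is minute 231.

231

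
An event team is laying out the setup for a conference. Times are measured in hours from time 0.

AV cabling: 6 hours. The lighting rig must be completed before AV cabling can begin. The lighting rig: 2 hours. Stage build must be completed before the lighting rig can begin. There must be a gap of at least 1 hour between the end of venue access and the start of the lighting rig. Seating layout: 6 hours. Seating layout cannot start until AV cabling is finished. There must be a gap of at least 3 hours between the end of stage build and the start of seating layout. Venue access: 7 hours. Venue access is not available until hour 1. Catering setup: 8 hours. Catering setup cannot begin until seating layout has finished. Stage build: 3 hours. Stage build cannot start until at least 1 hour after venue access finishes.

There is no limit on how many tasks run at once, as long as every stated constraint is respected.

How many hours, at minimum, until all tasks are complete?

34

Venue access cannot begin until its own release at hour 1. It runs from hour 1 to 1 + 7 = hour 8.
After venue access (finishes hour 8, plus 1-hour gap → hour 9), stage build can start at hour 9 and finishes at hour 12.
The lighting rig has to wait for stage build (finishes hour 12); venue access (finishes hour 8, plus 1-hour gap → hour 9). The latest of these is hour 12, so the lighting rig runs hour 12 to 12 + 2 = hour 14.
AV cabling waits on the lighting rig (finishes hour 14), so it starts at hour 14 and finishes at 14 + 6 = hour 20.
Seating layout cannot start until AV cabling (finishes hour 20); stage build (finishes hour 12, plus 3-hour gap → hour 15). The controlling bound is hour 20, so seating layout finishes at 20 + 6 = hour 26.
Catering setup waits on seating layout (finishes hour 26), so it starts at hour 26 and finishes at 26 + 8 = hour 34.
All tasks are finished once the last one completes. Finish times: Venue access at 8, Stage build at 12, The lighting rig at 14, AV cabling at 20, Seating layout at 26, Catering setup at 34. The latest is hour 34.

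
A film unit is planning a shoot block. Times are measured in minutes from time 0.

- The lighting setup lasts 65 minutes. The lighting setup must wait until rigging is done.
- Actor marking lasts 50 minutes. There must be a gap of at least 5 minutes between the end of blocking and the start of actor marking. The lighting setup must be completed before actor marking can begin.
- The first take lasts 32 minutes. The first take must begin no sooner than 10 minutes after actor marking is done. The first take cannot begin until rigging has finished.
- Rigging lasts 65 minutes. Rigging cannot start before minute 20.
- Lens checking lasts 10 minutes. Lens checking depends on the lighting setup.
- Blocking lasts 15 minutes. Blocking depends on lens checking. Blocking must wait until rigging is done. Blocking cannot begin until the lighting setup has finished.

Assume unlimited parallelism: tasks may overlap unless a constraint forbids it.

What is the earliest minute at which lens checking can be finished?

160

After its own release at minute 20, rigging can start at minute 20 and finishes at minute 85.
The lighting setup waits on rigging (finishes minute 85), so it starts at minute 85 and finishes at 85 + 65 = minute 150.
Lens checking waits on the lighting setup (finishes minute 150), so it starts at minute 150 and finishes at 150 + 10 = minute 160.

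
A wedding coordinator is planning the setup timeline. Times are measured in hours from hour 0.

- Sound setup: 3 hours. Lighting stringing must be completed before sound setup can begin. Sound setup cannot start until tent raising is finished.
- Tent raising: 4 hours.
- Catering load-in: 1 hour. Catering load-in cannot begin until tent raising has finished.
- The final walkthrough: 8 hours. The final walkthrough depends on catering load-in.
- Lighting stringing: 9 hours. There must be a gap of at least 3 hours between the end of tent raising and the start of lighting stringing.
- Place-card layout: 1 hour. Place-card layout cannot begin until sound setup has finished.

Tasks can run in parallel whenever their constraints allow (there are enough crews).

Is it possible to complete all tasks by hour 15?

No

Tent raising can start immediately at hour 0; it finishes at hour 4.
Catering load-in waits on tent raising (finishes hour 4), so it starts at hour 4 and finishes at 4 + 1 = hour 5.
The final walkthrough waits on catering load-in (finishes hour 5), so it starts at hour 5 and finishes at 5 + 8 = hour 13.
Lighting stringing cannot begin until tent raising (finishes hour 4, plus 3-hour gap → hour 7). It runs from hour 7 to 7 + 9 = hour 16.
Sound setup needs all of lighting stringing (finishes hour 16); tent raising (finishes hour 4). That puts its earliest start at hour 16; it finishes at 16 + 3 = hour 19.
Place-card layout cannot begin until sound setup (finishes hour 19). It runs from hour 19 to 19 + 1 = hour 20.
The earliest everything can be done is hour 20, which is after the deadline of 15, so it is not possible.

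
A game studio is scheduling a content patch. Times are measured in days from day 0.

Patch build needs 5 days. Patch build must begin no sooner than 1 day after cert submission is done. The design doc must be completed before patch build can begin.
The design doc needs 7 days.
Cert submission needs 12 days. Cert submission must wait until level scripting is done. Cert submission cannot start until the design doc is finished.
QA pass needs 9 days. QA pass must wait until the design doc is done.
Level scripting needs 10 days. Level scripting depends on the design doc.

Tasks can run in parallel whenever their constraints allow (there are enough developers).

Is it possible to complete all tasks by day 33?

The design doc can start immediately at day 0; it finishes at day 7.
After the design doc (finishes day 7), QA pass can start at day 7 and finishes at day 16.
Level scripting waits on the design doc (finishes day 7), so it starts at day 7 and finishes at 7 + 10 = day 17.
Cert submission has to wait for level scripting (finishes day 17); the design doc (finishes day 7). The latest of these is day 17, so cert submission runs day 17 to 17 + 12 = day 29.
Patch build needs all of cert submission (finishes day 29, plus 1-day gap → day 30); the design doc (finishes day 7). That puts its earliest start at day 30; it finishes at 30 + 5 = day 35.
The earliest everything can be done is day 35, which is after the deadline of 33, so it is not possible.

No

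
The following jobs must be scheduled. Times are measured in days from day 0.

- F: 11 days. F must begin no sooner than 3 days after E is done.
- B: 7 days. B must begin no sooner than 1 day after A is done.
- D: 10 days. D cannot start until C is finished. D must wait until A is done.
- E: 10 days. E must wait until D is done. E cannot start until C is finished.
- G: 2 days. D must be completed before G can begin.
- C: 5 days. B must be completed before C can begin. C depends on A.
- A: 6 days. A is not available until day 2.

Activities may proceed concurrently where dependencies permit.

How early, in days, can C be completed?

After its own release at day 2, A can start at day 2 and finishes at day 8.
B cannot begin until A (finishes day 8, plus 1-day gap → day 9). It runs from day 9 to 9 + 7 = day 16.
C cannot start until B (finishes day 16); A (finishes day 8). The controlling bound is day 16, so C finishes at 16 + 5 = day 21.

21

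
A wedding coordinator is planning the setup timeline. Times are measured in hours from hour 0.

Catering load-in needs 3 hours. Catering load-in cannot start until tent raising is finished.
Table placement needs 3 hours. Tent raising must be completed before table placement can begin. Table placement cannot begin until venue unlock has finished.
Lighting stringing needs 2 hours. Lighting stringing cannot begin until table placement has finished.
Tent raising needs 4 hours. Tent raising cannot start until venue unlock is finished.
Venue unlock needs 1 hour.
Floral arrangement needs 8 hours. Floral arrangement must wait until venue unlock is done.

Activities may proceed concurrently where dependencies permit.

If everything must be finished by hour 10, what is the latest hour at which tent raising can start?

Lighting stringing must finish by hour 10; it takes 2 hours, so it must start by 10 − 2 = hour 8.
Table placement must finish before lighting stringing (must start by hour 8). With a 3-hour duration, table placement must start by 8 − 3 = hour 5.
Catering load-in must finish by hour 10; it takes 3 hours, so it must start by 10 − 3 = hour 7.
Tent raising has several dependents: table placement (must start by hour 5); catering load-in (must start by hour 7). The earliest of those limits is hour 5, so tent raising must start by 5 − 4 = hour 1.

1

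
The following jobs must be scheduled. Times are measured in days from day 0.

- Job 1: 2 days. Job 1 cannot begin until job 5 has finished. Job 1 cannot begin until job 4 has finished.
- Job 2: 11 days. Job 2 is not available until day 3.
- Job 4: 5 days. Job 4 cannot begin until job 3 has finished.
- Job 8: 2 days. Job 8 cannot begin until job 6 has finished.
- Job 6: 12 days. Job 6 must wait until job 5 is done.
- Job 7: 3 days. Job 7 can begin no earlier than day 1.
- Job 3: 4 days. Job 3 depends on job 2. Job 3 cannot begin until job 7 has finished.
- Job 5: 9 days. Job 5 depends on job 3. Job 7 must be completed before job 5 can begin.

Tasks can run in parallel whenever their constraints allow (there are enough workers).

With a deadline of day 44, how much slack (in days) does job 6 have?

After its own release at day 1, job 7 can start at day 1 and finishes at day 4.
Job 2 waits on its own release at day 3, so it starts at day 3 and finishes at 3 + 11 = day 14.
Job 3 cannot start until job 2 (finishes day 14); job 7 (finishes day 4). The controlling bound is day 14, so job 3 finishes at 14 + 4 = day 18.
Job 5 needs all of job 3 (finishes day 18); job 7 (finishes day 4). That puts its earliest start at day 18; it finishes at 18 + 9 = day 27.
Job 6 cannot begin until job 5 (finishes day 27). It runs from day 27 to 27 + 12 = day 39.

Working backward from the deadline:
To finish by day 44, job 8 (duration 2) must start no later than day 42.
Job 6 feeds into job 8 (must start by day 42); so job 6 must finish by day 42 and therefore start by day 30.
So job 6 can start as early as day 27 and as late as day 30, giving 30 − 27 = 3 days of slack.

3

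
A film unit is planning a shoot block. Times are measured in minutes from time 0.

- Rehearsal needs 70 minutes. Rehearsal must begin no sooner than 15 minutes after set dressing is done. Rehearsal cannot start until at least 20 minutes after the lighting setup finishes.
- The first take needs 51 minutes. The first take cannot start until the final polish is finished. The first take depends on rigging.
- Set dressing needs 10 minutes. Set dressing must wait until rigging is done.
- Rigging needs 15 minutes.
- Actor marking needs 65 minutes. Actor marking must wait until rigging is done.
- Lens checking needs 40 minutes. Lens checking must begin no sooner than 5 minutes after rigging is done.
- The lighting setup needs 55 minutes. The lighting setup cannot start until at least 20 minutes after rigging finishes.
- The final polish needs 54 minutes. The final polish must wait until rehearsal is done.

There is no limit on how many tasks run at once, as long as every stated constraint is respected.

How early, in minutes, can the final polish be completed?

234

Rigging has no prerequisites, so it starts at minute 0 and finishes at minute 15.
The lighting setup cannot begin until rigging (finishes minute 15, plus 20-minute gap → minute 35). It runs from minute 35 to 35 + 55 = minute 90.
After rigging (finishes minute 15), set dressing can start at minute 15 and finishes at minute 25.
Rehearsal needs all of set dressing (finishes minute 25, plus 15-minute gap → minute 40); the lighting setup (finishes minute 90, plus 20-minute gap → minute 110). That puts its earliest start at minute 110; it finishes at 110 + 70 = minute 180.
After rehearsal (finishes minute 180), the final polish can start at minute 180 and finishes at minute 234.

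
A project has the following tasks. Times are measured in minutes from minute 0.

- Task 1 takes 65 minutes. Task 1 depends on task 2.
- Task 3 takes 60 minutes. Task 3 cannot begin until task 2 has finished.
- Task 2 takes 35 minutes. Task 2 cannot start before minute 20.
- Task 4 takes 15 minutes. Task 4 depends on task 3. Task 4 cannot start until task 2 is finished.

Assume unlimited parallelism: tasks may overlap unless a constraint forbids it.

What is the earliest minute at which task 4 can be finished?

130

Task 2 waits on its own release at minute 20, so it starts at minute 20 and finishes at 20 + 35 = minute 55.
Task 3 cannot begin until task 2 (finishes minute 55). It runs from minute 55 to 55 + 60 = minute 115.
Task 4 cannot start until task 3 (finishes minute 115); task 2 (finishes minute 55). The controlling bound is minute 115, so task 4 finishes at 115 + 15 = minute 130.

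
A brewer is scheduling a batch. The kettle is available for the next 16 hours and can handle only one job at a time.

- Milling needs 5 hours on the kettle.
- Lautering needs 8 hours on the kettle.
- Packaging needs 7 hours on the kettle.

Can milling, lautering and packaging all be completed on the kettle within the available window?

No

Running back to back, the jobs need 5 + 8 + 7 = 20 hours on the kettle.
Since 20 > 16, they cannot all fit.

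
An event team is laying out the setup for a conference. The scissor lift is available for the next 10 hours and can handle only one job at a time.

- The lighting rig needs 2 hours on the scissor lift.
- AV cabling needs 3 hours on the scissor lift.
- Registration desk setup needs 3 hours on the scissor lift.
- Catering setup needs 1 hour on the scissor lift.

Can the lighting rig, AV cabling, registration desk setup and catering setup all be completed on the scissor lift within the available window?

Running back to back, the jobs need 2 + 3 + 3 + 1 = 9 hours on the scissor lift.
Since 9 ≤ 10, they fit within the window.

Yes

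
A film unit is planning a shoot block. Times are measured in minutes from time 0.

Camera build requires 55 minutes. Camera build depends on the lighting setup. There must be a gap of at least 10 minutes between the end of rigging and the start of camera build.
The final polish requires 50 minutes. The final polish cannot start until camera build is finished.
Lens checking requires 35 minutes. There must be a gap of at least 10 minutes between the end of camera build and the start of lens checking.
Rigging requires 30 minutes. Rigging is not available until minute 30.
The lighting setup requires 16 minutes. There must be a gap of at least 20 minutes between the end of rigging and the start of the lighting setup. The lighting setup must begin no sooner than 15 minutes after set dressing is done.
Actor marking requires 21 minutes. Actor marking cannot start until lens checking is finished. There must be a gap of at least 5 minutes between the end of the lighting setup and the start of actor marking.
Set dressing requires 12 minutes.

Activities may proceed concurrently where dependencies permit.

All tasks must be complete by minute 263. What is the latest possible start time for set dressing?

99

To finish by minute 263, actor marking (duration 21) must start no later than minute 242.
Lens checking feeds into actor marking (must start by minute 242); so lens checking must finish by minute 242 and therefore start by minute 207.
To finish by minute 263, the final polish (duration 50) must start no later than minute 213.
Camera build feeds lens checking (must start by minute 207, minus 10-minute gap → minute 197); the final polish (must start by minute 213). Taking the minimum, camera build must finish by minute 197 and start by 197 − 55 = minute 142.
For the lighting setup: camera build (must start by minute 142); actor marking (must start by minute 242, minus 5-minute gap → minute 237). The most restrictive is minute 142; with a 16-minute duration, the lighting setup must start by minute 126.
Set dressing has to be done before the lighting setup (must start by minute 126, minus 15-minute gap → minute 111). That means finishing by minute 111, i.e. starting by 111 − 12 = minute 99.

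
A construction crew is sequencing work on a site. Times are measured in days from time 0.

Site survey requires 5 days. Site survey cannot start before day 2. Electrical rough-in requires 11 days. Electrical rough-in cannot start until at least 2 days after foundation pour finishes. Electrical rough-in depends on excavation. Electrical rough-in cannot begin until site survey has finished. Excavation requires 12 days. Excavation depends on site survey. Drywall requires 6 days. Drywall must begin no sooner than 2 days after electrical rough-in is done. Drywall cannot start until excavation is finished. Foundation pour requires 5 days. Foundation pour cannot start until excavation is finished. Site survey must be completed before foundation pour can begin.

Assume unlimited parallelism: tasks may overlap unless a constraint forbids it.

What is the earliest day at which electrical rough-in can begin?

26

Site survey cannot begin until its own release at day 2. It runs from day 2 to 2 + 5 = day 7.
Excavation cannot begin until site survey (finishes day 7). It runs from day 7 to 7 + 12 = day 19.
Foundation pour has to wait for excavation (finishes day 19); site survey (finishes day 7). The latest of these is day 19, so foundation pour runs day 19 to 19 + 5 = day 24.
Electrical rough-in waits on foundation pour (finishes day 24, plus 2-day gap → day 26); excavation (finishes day 19); site survey (finishes day 7). The latest of these is day 26, which is the earliest electrical rough-in can start.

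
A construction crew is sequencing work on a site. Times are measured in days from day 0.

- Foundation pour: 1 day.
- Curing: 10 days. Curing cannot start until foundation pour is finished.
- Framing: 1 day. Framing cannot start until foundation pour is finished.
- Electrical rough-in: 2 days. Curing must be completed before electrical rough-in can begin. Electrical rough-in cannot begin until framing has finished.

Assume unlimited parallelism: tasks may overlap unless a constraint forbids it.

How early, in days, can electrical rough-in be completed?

Foundation pour has no prerequisites, so it starts at day 0 and finishes at day 1.
Framing cannot begin until foundation pour (finishes day 1). It runs from day 1 to 1 + 1 = day 2.
Curing waits on foundation pour (finishes day 1), so it starts at day 1 and finishes at 1 + 10 = day 11.
Electrical rough-in has to wait for curing (finishes day 11); framing (finishes day 2). The latest of these is day 11, so electrical rough-in runs day 11 to 11 + 2 = day 13.

13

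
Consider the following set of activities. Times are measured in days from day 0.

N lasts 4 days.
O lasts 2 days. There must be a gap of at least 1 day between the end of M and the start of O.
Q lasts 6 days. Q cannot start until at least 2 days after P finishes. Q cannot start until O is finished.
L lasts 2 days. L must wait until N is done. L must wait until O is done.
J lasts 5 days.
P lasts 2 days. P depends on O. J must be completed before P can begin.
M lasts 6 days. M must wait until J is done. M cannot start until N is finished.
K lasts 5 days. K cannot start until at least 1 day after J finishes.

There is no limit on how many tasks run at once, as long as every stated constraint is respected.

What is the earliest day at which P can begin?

14

N has no prerequisites, so it starts at day 0 and finishes at day 4.
J has no prerequisites, so it starts at day 0 and finishes at day 5.
M needs all of J (finishes day 5); N (finishes day 4). That puts its earliest start at day 5; it finishes at 5 + 6 = day 11.
O cannot begin until M (finishes day 11, plus 1-day gap → day 12). It runs from day 12 to 12 + 2 = day 14.
P waits on O (finishes day 14); J (finishes day 5). The latest of these is day 14, which is the earliest P can start.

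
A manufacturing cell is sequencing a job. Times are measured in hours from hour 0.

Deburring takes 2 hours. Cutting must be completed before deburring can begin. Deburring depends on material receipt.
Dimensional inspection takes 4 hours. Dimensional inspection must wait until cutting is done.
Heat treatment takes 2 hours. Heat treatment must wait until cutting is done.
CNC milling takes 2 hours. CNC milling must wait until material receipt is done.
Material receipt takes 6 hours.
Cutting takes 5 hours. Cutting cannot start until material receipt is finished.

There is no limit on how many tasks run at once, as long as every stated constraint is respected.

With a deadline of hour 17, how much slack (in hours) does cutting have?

2

Material receipt can start immediately at hour 0; it finishes at hour 6.
Cutting waits on material receipt (finishes hour 6), so it starts at hour 6 and finishes at 6 + 5 = hour 11.

Working backward from the deadline:
Nothing follows deburring; the deadline of hour 17 is its only limit. It must start by 17 − 2 = hour 15.
Nothing follows heat treatment; the deadline of hour 17 is its only limit. It must start by 17 − 2 = hour 15.
Dimensional inspection has no dependents, so it just needs to finish by hour 17. Starting by 17 − 4 = hour 13 achieves that.
Cutting has several dependents: deburring (must start by hour 15); heat treatment (must start by hour 15); dimensional inspection (must start by hour 13). The earliest of those limits is hour 13, so cutting must start by 13 − 5 = hour 8.
So cutting can start as early as hour 6 and as late as hour 8, giving 8 − 6 = 2 hours of slack.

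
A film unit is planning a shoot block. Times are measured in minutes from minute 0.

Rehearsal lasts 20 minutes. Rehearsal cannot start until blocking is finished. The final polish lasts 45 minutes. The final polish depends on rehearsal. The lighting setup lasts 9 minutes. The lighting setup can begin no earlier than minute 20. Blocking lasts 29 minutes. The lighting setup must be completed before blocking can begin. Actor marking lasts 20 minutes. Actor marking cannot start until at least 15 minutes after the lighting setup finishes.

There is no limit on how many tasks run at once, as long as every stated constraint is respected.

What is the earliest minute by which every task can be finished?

123

After its own release at minute 20, the lighting setup can start at minute 20 and finishes at minute 29.
Actor marking cannot begin until the lighting setup (finishes minute 29, plus 15-minute gap → minute 44). It runs from minute 44 to 44 + 20 = minute 64.
Blocking waits on the lighting setup (finishes minute 29), so it starts at minute 29 and finishes at 29 + 29 = minute 58.
Rehearsal cannot begin until blocking (finishes minute 58). It runs from minute 58 to 58 + 20 = minute 78.
The final polish waits on rehearsal (finishes minute 78), so it starts at minute 78 and finishes at 78 + 45 = minute 123.
All tasks are finished once the last one completes. Finish times: The lighting setup at 29, Blocking at 58, Actor marking at 64, Rehearsal at 78, The final polish at 123. The latest is minute 123.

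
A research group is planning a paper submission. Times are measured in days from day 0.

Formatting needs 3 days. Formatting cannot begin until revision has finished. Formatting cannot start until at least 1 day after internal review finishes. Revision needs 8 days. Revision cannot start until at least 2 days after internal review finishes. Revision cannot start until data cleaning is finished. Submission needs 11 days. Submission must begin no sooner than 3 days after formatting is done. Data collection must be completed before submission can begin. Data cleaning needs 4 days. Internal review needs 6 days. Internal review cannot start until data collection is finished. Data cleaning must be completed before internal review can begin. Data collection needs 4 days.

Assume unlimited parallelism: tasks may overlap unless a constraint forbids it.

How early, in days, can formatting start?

Data cleaning can start immediately at day 0; it finishes at day 4.
Nothing blocks data collection, so it runs from day 0 to day 4.
Internal review needs all of data collection (finishes day 4); data cleaning (finishes day 4). That puts its earliest start at day 4; it finishes at 4 + 6 = day 10.
Revision has to wait for internal review (finishes day 10, plus 2-day gap → day 12); data cleaning (finishes day 4). The latest of these is day 12, so revision runs day 12 to 12 + 8 = day 20.
Formatting waits on revision (finishes day 20); internal review (finishes day 10, plus 1-day gap → day 11). The latest of these is day 20, which is the earliest formatting can start.

20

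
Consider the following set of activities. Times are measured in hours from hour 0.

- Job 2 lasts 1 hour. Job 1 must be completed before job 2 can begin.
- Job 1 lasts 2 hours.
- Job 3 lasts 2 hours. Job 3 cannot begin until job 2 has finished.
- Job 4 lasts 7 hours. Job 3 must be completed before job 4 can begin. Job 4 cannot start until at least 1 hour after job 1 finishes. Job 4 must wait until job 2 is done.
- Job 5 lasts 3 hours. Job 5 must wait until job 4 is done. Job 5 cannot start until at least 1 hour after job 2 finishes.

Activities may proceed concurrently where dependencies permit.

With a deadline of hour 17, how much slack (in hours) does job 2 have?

2

Job 1 has no prerequisites, so it starts at hour 0 and finishes at hour 2.
Job 2 waits on job 1 (finishes hour 2), so it starts at hour 2 and finishes at 2 + 1 = hour 3.

Working backward from the deadline:
To finish by hour 17, job 5 (duration 3) must start no later than hour 14.
Since job 5 (must start by hour 14) depends on it, job 4 must finish by hour 14. Backing off its 7-hour duration gives a latest start of hour 7.
Since job 4 (must start by hour 7) depends on it, job 3 must finish by hour 7. Backing off its 2-hour duration gives a latest start of hour 5.
For job 2: job 3 (must start by hour 5); job 4 (must start by hour 7); job 5 (must start by hour 14, minus 1-hour gap → hour 13). The most restrictive is hour 5; with a 1-hour duration, job 2 must start by hour 4.
So job 2 can start as early as hour 2 and as late as hour 4, giving 4 − 2 = 2 hours of slack.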